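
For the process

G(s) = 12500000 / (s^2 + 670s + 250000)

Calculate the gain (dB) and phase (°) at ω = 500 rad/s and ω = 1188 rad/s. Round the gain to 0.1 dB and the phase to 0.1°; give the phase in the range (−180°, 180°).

At s = jω = j500:
quadratic: (j500)² + 670·j500 + 250000 = 0 + j335000 → |·| ≈ 3.35e+05, ∠ ≈ 90.00°
|G| = 12500000 / 3.35e+05 ≈ 37.313
Gain = 20 log₁₀(37.313) ≈ 31.44 dB
∠G = 0.00° − 90.00° = -90.00°

At s = jω = j1188:
quadratic: (j1188)² + 670·j1188 + 250000 = -1161344 + j795960 → |·| ≈ 1.4079e+06, ∠ ≈ 145.57°
|G| = 12500000 / 1.4079e+06 ≈ 8.8785
Gain = 20 log₁₀(8.8785) ≈ 18.97 dB
∠G = 0.00° − 145.57° = -145.57°

ω = 500: 31.4 dB, -90.0°; ω = 1188: 19.0 dB, -145.6°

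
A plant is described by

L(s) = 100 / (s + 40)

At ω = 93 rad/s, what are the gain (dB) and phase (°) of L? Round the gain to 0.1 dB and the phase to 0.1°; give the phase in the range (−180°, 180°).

-0.1 dB, -66.7°

Substitute s = j93:
Numerator: 100 = 100 + j0
Denominator: (j93) + 40 = 40 + j93
|N| = √(100² + 0²) ≈ 100, ∠N ≈ 0.00°
|D| = √(40² + 93²) ≈ 101.24, ∠D ≈ 66.73°
|L| = 100 / 101.24 ≈ 0.98775
Gain = 20 log₁₀(0.98775) ≈ -0.11 dB
∠L = 0.00° − 66.73° = -66.73°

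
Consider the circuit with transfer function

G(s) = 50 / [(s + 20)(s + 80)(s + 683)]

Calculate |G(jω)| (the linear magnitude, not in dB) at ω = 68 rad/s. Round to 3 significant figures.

9.79e-06

At s = jω = j68:
pole (s+20): 20 + j68 → |·| = √(20²+68²) = √5024 ≈ 70.88, ∠ = arctan(68/20) ≈ 73.61°
pole (s+80): 80 + j68 → |·| = √(80²+68²) = √11024 ≈ 105, ∠ = arctan(68/80) ≈ 40.36°
pole (s+683): 683 + j68 → |·| = √(683²+68²) = √471113 ≈ 686.38, ∠ = arctan(68/683) ≈ 5.69°
|G| = 50 / 5.1083e+06 ≈ 9.788e-06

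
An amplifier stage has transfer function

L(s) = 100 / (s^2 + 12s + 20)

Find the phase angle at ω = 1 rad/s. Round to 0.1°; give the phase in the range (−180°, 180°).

-32.3°

Substitute s = j1:
Numerator: 100 = 100 + j0
Denominator: (j1)^2 + 12(j1) + 20 = 19 + j12
|N| = √(100² + 0²) ≈ 100, ∠N ≈ 0.00°
|D| = √(19² + 12²) ≈ 22.472, ∠D ≈ 32.28°
∠L = 0.00° − 32.28° = -32.28°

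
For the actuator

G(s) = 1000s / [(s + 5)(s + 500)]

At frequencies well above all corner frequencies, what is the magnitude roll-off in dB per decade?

-20 dB/decade

Each pole contributes −20 dB/decade at high frequency; each zero contributes +20 dB/decade.
Net: 1 zero(s) − 2 pole(s) → -20 dB/decade.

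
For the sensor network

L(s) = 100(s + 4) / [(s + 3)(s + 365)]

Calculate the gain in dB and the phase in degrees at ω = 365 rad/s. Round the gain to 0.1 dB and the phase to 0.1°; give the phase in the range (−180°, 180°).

At s = jω = j365:
zero (s+4): 4 + j365 → |·| = √(4²+365²) = √133241 ≈ 365.02, ∠ = arctan(365/4) ≈ 89.37°
pole (s+3): 3 + j365 → |·| = √(3²+365²) = √133234 ≈ 365.01, ∠ = arctan(365/3) ≈ 89.53°
pole (s+365): 365 + j365 → |·| = √(365²+365²) = √266450 ≈ 516.19, ∠ = arctan(365/365) ≈ 45.00°
|L| = 100 · 365.02 / 1.8841e+05 ≈ 0.19374
Gain = 20 log₁₀(0.19374) ≈ -14.26 dB
∠L = 89.37° − 134.53° = -45.16°

-14.3 dB, -45.2°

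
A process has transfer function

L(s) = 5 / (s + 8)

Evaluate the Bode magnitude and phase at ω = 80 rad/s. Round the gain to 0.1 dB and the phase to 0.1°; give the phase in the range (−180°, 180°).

At s = jω = j80:
pole (s+8): 8 + j80 → |·| = √(8²+80²) = √6464 ≈ 80.399, ∠ = arctan(80/8) ≈ 84.29°
|L| = 5 / 80.399 ≈ 0.06219
Gain = 20 log₁₀(0.06219) ≈ -24.13 dB
∠L = 0.00° − 84.29° = -84.29°

-24.1 dB, -84.3°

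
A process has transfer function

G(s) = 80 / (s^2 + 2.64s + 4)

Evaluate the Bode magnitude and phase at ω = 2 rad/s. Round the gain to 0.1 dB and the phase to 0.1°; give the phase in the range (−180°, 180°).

23.6 dB, -90.0°

At s = jω = j2:
quadratic: (j2)² + 2.64·j2 + 4 = 0 + j5.28 → |·| ≈ 5.28, ∠ ≈ 90.00°
|G| = 80 / 5.28 ≈ 15.152
Gain = 20 log₁₀(15.152) ≈ 23.61 dB
∠G = 0.00° − 90.00° = -90.00°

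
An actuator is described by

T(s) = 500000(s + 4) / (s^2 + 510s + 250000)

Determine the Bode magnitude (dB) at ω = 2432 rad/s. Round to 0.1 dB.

At s = jω = j2432:
zero (s+4): 4 + j2432 → |·| = √(4²+2432²) = √5914640 ≈ 2432, ∠ = arctan(2432/4) ≈ 89.91°
quadratic: (j2432)² + 510·j2432 + 250000 = -5664624 + j1240320 → |·| ≈ 5.7988e+06, ∠ ≈ 167.65°
|T| = 500000 · 2432 / 5.7988e+06 ≈ 209.7
Gain = 20 log₁₀(209.7) ≈ 46.43 dB

46.4 dB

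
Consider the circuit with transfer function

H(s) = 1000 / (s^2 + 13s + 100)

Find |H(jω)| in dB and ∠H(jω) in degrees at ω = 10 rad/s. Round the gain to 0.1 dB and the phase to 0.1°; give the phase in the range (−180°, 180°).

At s = jω = j10:
quadratic: (j10)² + 13·j10 + 100 = 0 + j130 → |·| ≈ 130, ∠ ≈ 90.00°
|H| = 1000 / 130 ≈ 7.6923
Gain = 20 log₁₀(7.6923) ≈ 17.72 dB
∠H = 0.00° − 90.00° = -90.00°

17.7 dB, -90.0°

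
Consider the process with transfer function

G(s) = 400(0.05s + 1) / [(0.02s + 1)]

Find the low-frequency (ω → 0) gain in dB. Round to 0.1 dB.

G(0) = 400 · 1 / 1 = 400
20 log₁₀(400) ≈ 52.04 dB

52.0 dB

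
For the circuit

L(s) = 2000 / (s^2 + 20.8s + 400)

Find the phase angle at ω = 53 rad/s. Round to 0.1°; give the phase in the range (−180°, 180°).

-155.4°

At s = jω = j53:
quadratic: (j53)² + 20.8·j53 + 400 = -2409 + j1102.4 → |·| ≈ 2649.3, ∠ ≈ 155.41°
∠L = 0.00° − 155.41° = -155.41°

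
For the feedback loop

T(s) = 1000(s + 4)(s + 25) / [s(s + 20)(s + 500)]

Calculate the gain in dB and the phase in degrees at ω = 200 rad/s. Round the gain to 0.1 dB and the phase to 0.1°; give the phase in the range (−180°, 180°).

5.4 dB, -24.4°

At s = jω = j200:
zero (s+4): 4 + j200 → |·| = √(4²+200²) = √40016 ≈ 200.04, ∠ = arctan(200/4) ≈ 88.85°
zero (s+25): 25 + j200 → |·| = √(25²+200²) = √40625 ≈ 201.56, ∠ = arctan(200/25) ≈ 82.87°
pole (s+20): 20 + j200 → |·| = √(20²+200²) = √40400 ≈ 201, ∠ = arctan(200/20) ≈ 84.29°
pole (s+500): 500 + j200 → |·| = √(500²+200²) = √290000 ≈ 538.52, ∠ = arctan(200/500) ≈ 21.80°
pole at origin: |s| = 200, ∠ = 90.00° (in denominator)
|T| = 1000 · 40320 / 2.1649e+07 ≈ 1.8624
Gain = 20 log₁₀(1.8624) ≈ 5.40 dB
∠T = 171.72° − 196.09° = -24.37°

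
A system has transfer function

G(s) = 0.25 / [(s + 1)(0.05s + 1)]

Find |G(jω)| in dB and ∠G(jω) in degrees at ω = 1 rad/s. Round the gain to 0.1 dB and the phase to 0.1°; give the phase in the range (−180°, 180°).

-15.1 dB, -47.9°

At ω = 1 rad/s:
pole (1 + j1·1) = 1 + j1 → |·| ≈ 1.4142, ∠ ≈ 45.00°
pole (1 + j1·0.05) = 1 + j0.05 → |·| ≈ 1.0012, ∠ ≈ 2.86°
|G| = 0.25 · 1 / (1.4142 · 1.0012) ≈ 0.17657
Gain = 20 log₁₀(0.17657) ≈ -15.06 dB
∠G = (0°) − (45.00° + 2.86°) = -47.86°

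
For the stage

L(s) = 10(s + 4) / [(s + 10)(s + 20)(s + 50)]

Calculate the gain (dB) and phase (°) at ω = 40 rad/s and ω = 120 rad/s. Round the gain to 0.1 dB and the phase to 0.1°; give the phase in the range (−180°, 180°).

ω = 40: -49.4 dB, -93.8°; ω = 120: -64.0 dB, -145.1°

At s = jω = j40:
zero (s+4): 4 + j40 → |·| = √(4²+40²) = √1616 ≈ 40.2, ∠ = arctan(40/4) ≈ 84.29°
pole (s+10): 10 + j40 → |·| = √(10²+40²) = √1700 ≈ 41.231, ∠ = arctan(40/10) ≈ 75.96°
pole (s+20): 20 + j40 → |·| = √(20²+40²) = √2000 ≈ 44.721, ∠ = arctan(40/20) ≈ 63.43°
pole (s+50): 50 + j40 → |·| = √(50²+40²) = √4100 ≈ 64.031, ∠ = arctan(40/50) ≈ 38.66°
|L| = 10 · 40.2 / 1.1807e+05 ≈ 0.0034048
Gain = 20 log₁₀(0.0034048) ≈ -49.36 dB
∠L = 84.29° − 178.05° = -93.76°

At s = jω = j120:
zero (s+4): 4 + j120 → |·| = √(4²+120²) = √14416 ≈ 120.07, ∠ = arctan(120/4) ≈ 88.09°
pole (s+10): 10 + j120 → |·| = √(10²+120²) = √14500 ≈ 120.42, ∠ = arctan(120/10) ≈ 85.24°
pole (s+20): 20 + j120 → |·| = √(20²+120²) = √14800 ≈ 121.66, ∠ = arctan(120/20) ≈ 80.54°
pole (s+50): 50 + j120 → |·| = √(50²+120²) = √16900 ≈ 130, ∠ = arctan(120/50) ≈ 67.38°
|L| = 10 · 120.07 / 1.9045e+06 ≈ 0.00063045
Gain = 20 log₁₀(0.00063045) ≈ -64.01 dB
∠L = 88.09° − 233.16° = -145.07°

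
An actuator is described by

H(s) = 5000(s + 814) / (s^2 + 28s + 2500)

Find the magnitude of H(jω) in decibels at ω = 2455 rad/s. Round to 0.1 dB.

6.6 dB

At s = jω = j2455:
zero (s+814): 814 + j2455 → |·| = √(814²+2455²) = √6689621 ≈ 2586.4, ∠ = arctan(2455/814) ≈ 71.66°
quadratic: (j2455)² + 28·j2455 + 2500 = -6024525 + j68740 → |·| ≈ 6.0249e+06, ∠ ≈ 179.35°
|H| = 5000 · 2586.4 / 6.0249e+06 ≈ 2.1464
Gain = 20 log₁₀(2.1464) ≈ 6.63 dB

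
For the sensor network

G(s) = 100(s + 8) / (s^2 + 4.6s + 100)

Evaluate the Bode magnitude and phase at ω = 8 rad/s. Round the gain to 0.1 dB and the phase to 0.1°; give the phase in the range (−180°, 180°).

26.8 dB, -0.6°

At s = jω = j8:
zero (s+8): 8 + j8 → |·| = √(8²+8²) = √128 ≈ 11.314, ∠ = arctan(8/8) ≈ 45.00°
quadratic: (j8)² + 4.6·j8 + 100 = 36 + j36.8 → |·| ≈ 51.48, ∠ ≈ 45.63°
|G| = 100 · 11.314 / 51.48 ≈ 21.977
Gain = 20 log₁₀(21.977) ≈ 26.84 dB
∠G = 45.00° − 45.63° = -0.63°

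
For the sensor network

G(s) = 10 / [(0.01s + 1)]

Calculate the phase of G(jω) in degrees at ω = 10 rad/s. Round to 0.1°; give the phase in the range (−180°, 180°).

-5.7°

At ω = 10 rad/s:
pole (1 + j10·0.01) = 1 + j0.1 → |·| ≈ 1.005, ∠ ≈ 5.71°
∠G = (0°) − (5.71°) = -5.71°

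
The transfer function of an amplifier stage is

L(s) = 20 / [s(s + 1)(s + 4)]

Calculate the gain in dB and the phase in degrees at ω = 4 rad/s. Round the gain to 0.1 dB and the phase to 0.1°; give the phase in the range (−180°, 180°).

At s = jω = j4:
pole (s+1): 1 + j4 → |·| = √(1²+4²) = √17 ≈ 4.1231, ∠ = arctan(4/1) ≈ 75.96°
pole (s+4): 4 + j4 → |·| = √(4²+4²) = √32 ≈ 5.6569, ∠ = arctan(4/4) ≈ 45.00°
pole at origin: |s| = 4, ∠ = 90.00° (in denominator)
|L| = 20 / 93.296 ≈ 0.21437
Gain = 20 log₁₀(0.21437) ≈ -13.38 dB
∠L = 0.00° − 210.96° = -210.96° ≡ 149.04° (principal value)

-13.4 dB, 149.0°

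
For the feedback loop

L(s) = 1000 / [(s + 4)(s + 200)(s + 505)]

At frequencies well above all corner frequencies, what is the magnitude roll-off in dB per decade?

-60 dB/decade

Each pole contributes −20 dB/decade at high frequency; each zero contributes +20 dB/decade.
Net: 0 zero(s) − 3 pole(s) → -60 dB/decade.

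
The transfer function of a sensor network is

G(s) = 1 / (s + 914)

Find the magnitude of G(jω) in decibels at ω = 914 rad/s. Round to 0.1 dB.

At s = jω = j914:
pole (s+914): 914 + j914 → |·| = √(914²+914²) = √1670792 ≈ 1292.6, ∠ = arctan(914/914) ≈ 45.00°
|G| = 1 / 1292.6 ≈ 0.00077363
Gain = 20 log₁₀(0.00077363) ≈ -62.23 dB

-62.2 dB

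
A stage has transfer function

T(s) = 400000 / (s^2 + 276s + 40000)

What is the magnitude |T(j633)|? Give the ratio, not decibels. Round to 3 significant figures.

At s = jω = j633:
quadratic: (j633)² + 276·j633 + 40000 = -360689 + j174708 → |·| ≈ 4.0077e+05, ∠ ≈ 154.16°
|T| = 400000 / 4.0077e+05 ≈ 0.99808

0.998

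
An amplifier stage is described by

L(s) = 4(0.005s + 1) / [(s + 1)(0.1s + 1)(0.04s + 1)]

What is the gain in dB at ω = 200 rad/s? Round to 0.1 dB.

-75.1 dB

At ω = 200 rad/s:
zero (1 + j200·0.005) = 1 + j1 → |·| ≈ 1.4142, ∠ ≈ 45.00°
pole (1 + j200·1) = 1 + j200 → |·| ≈ 200, ∠ ≈ 89.71°
pole (1 + j200·0.1) = 1 + j20 → |·| ≈ 20.025, ∠ ≈ 87.14°
pole (1 + j200·0.04) = 1 + j8 → |·| ≈ 8.0623, ∠ ≈ 82.87°
|L| = 4 · 1.4142 / (200 · 20.025 · 8.0623) ≈ 0.00017519
Gain = 20 log₁₀(0.00017519) ≈ -75.13 dB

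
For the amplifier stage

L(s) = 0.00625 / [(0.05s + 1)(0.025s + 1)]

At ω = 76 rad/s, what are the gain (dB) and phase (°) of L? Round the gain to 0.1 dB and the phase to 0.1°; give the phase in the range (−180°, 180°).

At ω = 76 rad/s:
pole (1 + j76·0.05) = 1 + j3.8 → |·| ≈ 3.9294, ∠ ≈ 75.26°
pole (1 + j76·0.025) = 1 + j1.9 → |·| ≈ 2.1471, ∠ ≈ 62.24°
|L| = 0.00625 · 1 / (3.9294 · 2.1471) ≈ 0.0007408
Gain = 20 log₁₀(0.0007408) ≈ -62.61 dB
∠L = (0°) − (75.26° + 62.24°) = -137.50°

-62.6 dB, -137.5°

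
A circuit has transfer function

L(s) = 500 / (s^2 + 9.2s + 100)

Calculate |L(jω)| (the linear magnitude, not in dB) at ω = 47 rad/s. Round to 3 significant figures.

0.232

At s = jω = j47:
quadratic: (j47)² + 9.2·j47 + 100 = -2109 + j432.4 → |·| ≈ 2152.9, ∠ ≈ 168.41°
|L| = 500 / 2152.9 ≈ 0.23224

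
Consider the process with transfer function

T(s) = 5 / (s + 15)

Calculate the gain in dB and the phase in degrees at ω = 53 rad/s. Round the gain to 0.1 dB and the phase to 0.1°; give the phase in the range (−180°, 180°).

At s = jω = j53:
pole (s+15): 15 + j53 → |·| = √(15²+53²) = √3034 ≈ 55.082, ∠ = arctan(53/15) ≈ 74.20°
|T| = 5 / 55.082 ≈ 0.090774
Gain = 20 log₁₀(0.090774) ≈ -20.84 dB
∠T = 0.00° − 74.20° = -74.20°

-20.8 dB, -74.2°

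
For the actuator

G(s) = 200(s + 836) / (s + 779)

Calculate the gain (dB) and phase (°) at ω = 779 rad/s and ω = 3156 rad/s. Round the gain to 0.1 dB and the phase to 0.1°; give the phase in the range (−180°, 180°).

At s = jω = j779:
zero (s+836): 836 + j779 → |·| = √(836²+779²) = √1305737 ≈ 1142.7, ∠ = arctan(779/836) ≈ 42.98°
pole (s+779): 779 + j779 → |·| = √(779²+779²) = √1213682 ≈ 1101.7, ∠ = arctan(779/779) ≈ 45.00°
|G| = 200 · 1142.7 / 1101.7 ≈ 207.44
Gain = 20 log₁₀(207.44) ≈ 46.34 dB
∠G = 42.98° − 45.00° = -2.02°

At s = jω = j3156:
zero (s+836): 836 + j3156 → |·| = √(836²+3156²) = √10659232 ≈ 3264.8, ∠ = arctan(3156/836) ≈ 75.16°
pole (s+779): 779 + j3156 → |·| = √(779²+3156²) = √10567177 ≈ 3250.7, ∠ = arctan(3156/779) ≈ 76.13°
|G| = 200 · 3264.8 / 3250.7 ≈ 200.87
Gain = 20 log₁₀(200.87) ≈ 46.06 dB
∠G = 75.16° − 76.13° = -0.97°

ω = 779: 46.3 dB, -2.0°; ω = 3156: 46.1 dB, -1.0°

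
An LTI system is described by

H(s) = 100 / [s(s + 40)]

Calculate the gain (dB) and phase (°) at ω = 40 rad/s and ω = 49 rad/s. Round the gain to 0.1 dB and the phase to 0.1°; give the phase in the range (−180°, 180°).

At s = jω = j40:
pole (s+40): 40 + j40 → |·| = √(40²+40²) = √3200 ≈ 56.569, ∠ = arctan(40/40) ≈ 45.00°
pole at origin: |s| = 40, ∠ = 90.00° (in denominator)
|H| = 100 / 2262.8 ≈ 0.044193
Gain = 20 log₁₀(0.044193) ≈ -27.09 dB
∠H = 0.00° − 135.00° = -135.00°

At s = jω = j49:
pole (s+40): 40 + j49 → |·| = √(40²+49²) = √4001 ≈ 63.253, ∠ = arctan(49/40) ≈ 50.77°
pole at origin: |s| = 49, ∠ = 90.00° (in denominator)
|H| = 100 / 3099.4 ≈ 0.032264
Gain = 20 log₁₀(0.032264) ≈ -29.83 dB
∠H = 0.00° − 140.77° = -140.77°

ω = 40: -27.1 dB, -135.0°; ω = 49: -29.8 dB, -140.8°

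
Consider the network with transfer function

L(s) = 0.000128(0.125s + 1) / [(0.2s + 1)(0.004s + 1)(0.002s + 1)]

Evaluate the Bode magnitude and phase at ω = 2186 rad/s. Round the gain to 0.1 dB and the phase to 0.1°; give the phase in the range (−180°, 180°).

At ω = 2186 rad/s:
zero (1 + j2186·0.125) = 1 + j273.25 → |·| ≈ 273.25, ∠ ≈ 89.79°
pole (1 + j2186·0.2) = 1 + j437.2 → |·| ≈ 437.2, ∠ ≈ 89.87°
pole (1 + j2186·0.004) = 1 + j8.744 → |·| ≈ 8.801, ∠ ≈ 83.48°
pole (1 + j2186·0.002) = 1 + j4.372 → |·| ≈ 4.4849, ∠ ≈ 77.12°
|L| = 0.000128 · 273.25 / (437.2 · 8.801 · 4.4849) ≈ 2.0268e-06
Gain = 20 log₁₀(2.0268e-06) ≈ -113.86 dB
∠L = (89.79°) − (89.87° + 83.48° + 77.12°) = -160.68°

-113.9 dB, -160.7°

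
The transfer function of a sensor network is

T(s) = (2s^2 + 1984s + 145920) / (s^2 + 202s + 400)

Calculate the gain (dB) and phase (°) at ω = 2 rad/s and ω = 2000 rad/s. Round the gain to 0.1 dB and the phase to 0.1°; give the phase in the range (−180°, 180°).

ω = 2: 48.2 dB, -44.0°; ω = 2000: 6.8 dB, -21.0°

Substitute s = j2:
Numerator: 2(j2)^2 + 1984(j2) + 145920 = 145912 + j3968
Denominator: (j2)^2 + 202(j2) + 400 = 396 + j404
|N| = √(145912² + 3968²) ≈ 1.4597e+05, ∠N ≈ 1.56°
|D| = √(396² + 404²) ≈ 565.71, ∠D ≈ 45.57°
|T| = 1.4597e+05 / 565.71 ≈ 258.03
Gain = 20 log₁₀(258.03) ≈ 48.23 dB
∠T = 1.56° − 45.57° = -44.01°

Substitute s = j2000:
Numerator: 2(j2000)^2 + 1984(j2000) + 145920 = -7854080 + j3968000
Denominator: (j2000)^2 + 202(j2000) + 400 = -3999600 + j404000
|N| = √(7854080² + 3968000²) ≈ 8.7995e+06, ∠N ≈ 153.20°
|D| = √(3999600² + 404000²) ≈ 4.02e+06, ∠D ≈ 174.23°
|T| = 8.7995e+06 / 4.02e+06 ≈ 2.1889
Gain = 20 log₁₀(2.1889) ≈ 6.80 dB
∠T = 153.20° − 174.23° = -21.03°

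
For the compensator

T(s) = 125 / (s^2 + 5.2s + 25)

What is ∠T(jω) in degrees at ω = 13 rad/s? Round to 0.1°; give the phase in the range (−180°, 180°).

-154.9°

At s = jω = j13:
quadratic: (j13)² + 5.2·j13 + 25 = -144 + j67.6 → |·| ≈ 159.08, ∠ ≈ 154.85°
∠T = 0.00° − 154.85° = -154.85°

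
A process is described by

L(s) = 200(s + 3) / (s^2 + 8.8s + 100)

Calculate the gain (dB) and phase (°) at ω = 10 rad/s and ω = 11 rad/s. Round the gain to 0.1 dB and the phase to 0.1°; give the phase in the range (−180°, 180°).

At s = jω = j10:
zero (s+3): 3 + j10 → |·| = √(3²+10²) = √109 ≈ 10.44, ∠ = arctan(10/3) ≈ 73.30°
quadratic: (j10)² + 8.8·j10 + 100 = 0 + j88 → |·| ≈ 88, ∠ ≈ 90.00°
|L| = 200 · 10.44 / 88 ≈ 23.727
Gain = 20 log₁₀(23.727) ≈ 27.50 dB
∠L = 73.30° − 90.00° = -16.70°

At s = jω = j11:
zero (s+3): 3 + j11 → |·| = √(3²+11²) = √130 ≈ 11.402, ∠ = arctan(11/3) ≈ 74.74°
quadratic: (j11)² + 8.8·j11 + 100 = -21 + j96.8 → |·| ≈ 99.052, ∠ ≈ 102.24°
|L| = 200 · 11.402 / 99.052 ≈ 23.022
Gain = 20 log₁₀(23.022) ≈ 27.24 dB
∠L = 74.74° − 102.24° = -27.50°

ω = 10: 27.5 dB, -16.7°; ω = 11: 27.2 dB, -27.5°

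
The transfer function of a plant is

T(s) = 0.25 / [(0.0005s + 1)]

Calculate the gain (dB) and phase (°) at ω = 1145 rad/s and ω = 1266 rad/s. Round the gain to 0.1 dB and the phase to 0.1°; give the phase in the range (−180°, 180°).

ω = 1145: -13.3 dB, -29.8°; ω = 1266: -13.5 dB, -32.3°

At ω = 1145 rad/s:
pole (1 + j1145·0.0005) = 1 + j0.5725 → |·| ≈ 1.1523, ∠ ≈ 29.79°
|T| = 0.25 · 1 / (1.1523) ≈ 0.21696
Gain = 20 log₁₀(0.21696) ≈ -13.27 dB
∠T = (0°) − (29.79°) = -29.79°

At ω = 1266 rad/s:
pole (1 + j1266·0.0005) = 1 + j0.633 → |·| ≈ 1.1835, ∠ ≈ 32.33°
|T| = 0.25 · 1 / (1.1835) ≈ 0.21124
Gain = 20 log₁₀(0.21124) ≈ -13.50 dB
∠T = (0°) − (32.33°) = -32.33°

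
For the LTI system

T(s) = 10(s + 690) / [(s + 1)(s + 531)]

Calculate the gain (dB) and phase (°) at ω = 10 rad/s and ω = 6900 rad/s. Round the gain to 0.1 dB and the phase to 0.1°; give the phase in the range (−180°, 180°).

ω = 10: 2.2 dB, -84.5°; ω = 6900: -56.8 dB, -91.3°

At s = jω = j10:
zero (s+690): 690 + j10 → |·| = √(690²+10²) = √476200 ≈ 690.07, ∠ = arctan(10/690) ≈ 0.83°
pole (s+1): 1 + j10 → |·| = √(1²+10²) = √101 ≈ 10.05, ∠ = arctan(10/1) ≈ 84.29°
pole (s+531): 531 + j10 → |·| = √(531²+10²) = √282061 ≈ 531.09, ∠ = arctan(10/531) ≈ 1.08°
|T| = 10 · 690.07 / 5337.5 ≈ 1.2929
Gain = 20 log₁₀(1.2929) ≈ 2.23 dB
∠T = 0.83° − 85.37° = -84.54°

At s = jω = j6900:
zero (s+690): 690 + j6900 → |·| = √(690²+6900²) = √48086100 ≈ 6934.4, ∠ = arctan(6900/690) ≈ 84.29°
pole (s+1): 1 + j6900 → |·| = √(1²+6900²) = √47610001 ≈ 6900, ∠ = arctan(6900/1) ≈ 89.99°
pole (s+531): 531 + j6900 → |·| = √(531²+6900²) = √47891961 ≈ 6920.4, ∠ = arctan(6900/531) ≈ 85.60°
|T| = 10 · 6934.4 / 4.7751e+07 ≈ 0.0014522
Gain = 20 log₁₀(0.0014522) ≈ -56.76 dB
∠T = 84.29° − 175.59° = -91.30°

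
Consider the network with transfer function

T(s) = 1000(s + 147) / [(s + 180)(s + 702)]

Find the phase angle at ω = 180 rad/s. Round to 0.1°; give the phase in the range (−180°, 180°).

-8.6°

At s = jω = j180:
zero (s+147): 147 + j180 → |·| = √(147²+180²) = √54009 ≈ 232.4, ∠ = arctan(180/147) ≈ 50.76°
pole (s+180): 180 + j180 → |·| = √(180²+180²) = √64800 ≈ 254.56, ∠ = arctan(180/180) ≈ 45.00°
pole (s+702): 702 + j180 → |·| = √(702²+180²) = √525204 ≈ 724.71, ∠ = arctan(180/702) ≈ 14.38°
∠T = 50.76° − 59.38° = -8.62°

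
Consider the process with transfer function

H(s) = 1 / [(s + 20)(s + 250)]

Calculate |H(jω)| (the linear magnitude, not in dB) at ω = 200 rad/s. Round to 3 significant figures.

1.55e-05

At s = jω = j200:
pole (s+20): 20 + j200 → |·| = √(20²+200²) = √40400 ≈ 201, ∠ = arctan(200/20) ≈ 84.29°
pole (s+250): 250 + j200 → |·| = √(250²+200²) = √102500 ≈ 320.16, ∠ = arctan(200/250) ≈ 38.66°
|H| = 1 / 64352 ≈ 1.554e-05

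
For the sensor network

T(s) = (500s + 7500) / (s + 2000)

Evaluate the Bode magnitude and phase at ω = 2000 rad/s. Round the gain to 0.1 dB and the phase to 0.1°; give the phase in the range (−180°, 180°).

Substitute s = j2000:
Numerator: 500(j2000) + 7500 = 7500 + j1000000
Denominator: (j2000) + 2000 = 2000 + j2000
|N| = √(7500² + 1000000²) ≈ 1e+06, ∠N ≈ 89.57°
|D| = √(2000² + 2000²) ≈ 2828.4, ∠D ≈ 45.00°
|T| = 1e+06 / 2828.4 ≈ 353.56
Gain = 20 log₁₀(353.56) ≈ 50.97 dB
∠T = 89.57° − 45.00° = 44.57°

51.0 dB, 44.6°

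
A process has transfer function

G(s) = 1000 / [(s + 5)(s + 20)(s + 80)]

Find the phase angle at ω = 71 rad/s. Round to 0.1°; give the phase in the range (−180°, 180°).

At s = jω = j71:
pole (s+5): 5 + j71 → |·| = √(5²+71²) = √5066 ≈ 71.176, ∠ = arctan(71/5) ≈ 85.97°
pole (s+20): 20 + j71 → |·| = √(20²+71²) = √5441 ≈ 73.763, ∠ = arctan(71/20) ≈ 74.27°
pole (s+80): 80 + j71 → |·| = √(80²+71²) = √11441 ≈ 106.96, ∠ = arctan(71/80) ≈ 41.59°
∠G = 0.00° − 201.83° = -201.83° ≡ 158.17° (principal value)

158.2°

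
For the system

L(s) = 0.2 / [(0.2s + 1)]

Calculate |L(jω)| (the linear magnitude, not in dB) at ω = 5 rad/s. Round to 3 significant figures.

0.141

At ω = 5 rad/s:
pole (1 + j5·0.2) = 1 + j1 → |·| ≈ 1.4142, ∠ ≈ 45.00°
|L| = 0.2 · 1 / (1.4142) ≈ 0.14142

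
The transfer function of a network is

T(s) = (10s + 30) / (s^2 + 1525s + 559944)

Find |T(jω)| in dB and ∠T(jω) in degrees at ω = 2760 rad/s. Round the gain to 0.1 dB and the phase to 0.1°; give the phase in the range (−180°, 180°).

-49.5 dB, -59.3°

Substitute s = j2760:
Numerator: 10(j2760) + 30 = 30 + j27600
Denominator: (j2760)^2 + 1525(j2760) + 559944 = -7057656 + j4209000
|N| = √(30² + 27600²) ≈ 27600, ∠N ≈ 89.94°
|D| = √(7057656² + 4209000²) ≈ 8.2174e+06, ∠D ≈ 149.19°
|T| = 27600 / 8.2174e+06 ≈ 0.0033587
Gain = 20 log₁₀(0.0033587) ≈ -49.48 dB
∠T = 89.94° − 149.19° = -59.25°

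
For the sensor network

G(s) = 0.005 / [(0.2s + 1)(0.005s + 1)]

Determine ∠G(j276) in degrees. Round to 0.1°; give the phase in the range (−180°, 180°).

At ω = 276 rad/s:
pole (1 + j276·0.2) = 1 + j55.2 → |·| ≈ 55.209, ∠ ≈ 88.96°
pole (1 + j276·0.005) = 1 + j1.38 → |·| ≈ 1.7042, ∠ ≈ 54.07°
∠G = (0°) − (88.96° + 54.07°) = -143.03°

-143.0°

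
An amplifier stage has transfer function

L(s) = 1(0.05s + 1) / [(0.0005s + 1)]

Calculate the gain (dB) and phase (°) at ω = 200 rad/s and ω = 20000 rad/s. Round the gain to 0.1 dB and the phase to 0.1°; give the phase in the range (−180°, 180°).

ω = 200: 20.0 dB, 78.6°; ω = 20000: 40.0 dB, 5.7°

At ω = 200 rad/s:
zero (1 + j200·0.05) = 1 + j10 → |·| ≈ 10.05, ∠ ≈ 84.29°
pole (1 + j200·0.0005) = 1 + j0.1 → |·| ≈ 1.005, ∠ ≈ 5.71°
|L| = 1 · 10.05 / (1.005) ≈ 10
Gain = 20 log₁₀(10) ≈ 20.00 dB
∠L = (84.29°) − (5.71°) = 78.58°

At ω = 20000 rad/s:
zero (1 + j20000·0.05) = 1 + j1000 → |·| ≈ 1000, ∠ ≈ 89.94°
pole (1 + j20000·0.0005) = 1 + j10 → |·| ≈ 10.05, ∠ ≈ 84.29°
|L| = 1 · 1000 / (10.05) ≈ 99.502
Gain = 20 log₁₀(99.502) ≈ 39.96 dB
∠L = (89.94°) − (84.29°) = 5.65°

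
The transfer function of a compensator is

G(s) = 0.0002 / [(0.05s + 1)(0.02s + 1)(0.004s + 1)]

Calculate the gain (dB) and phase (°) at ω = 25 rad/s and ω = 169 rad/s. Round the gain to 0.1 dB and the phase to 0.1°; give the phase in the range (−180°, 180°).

ω = 25: -79.1 dB, -83.6°; ω = 169: -105.2 dB, 169.2°

At ω = 25 rad/s:
pole (1 + j25·0.05) = 1 + j1.25 → |·| ≈ 1.6008, ∠ ≈ 51.34°
pole (1 + j25·0.02) = 1 + j0.5 → |·| ≈ 1.118, ∠ ≈ 26.57°
pole (1 + j25·0.004) = 1 + j0.1 → |·| ≈ 1.005, ∠ ≈ 5.71°
|G| = 0.0002 · 1 / (1.6008 · 1.118 · 1.005) ≈ 0.00011119
Gain = 20 log₁₀(0.00011119) ≈ -79.08 dB
∠G = (0°) − (51.34° + 26.57° + 5.71°) = -83.62°

At ω = 169 rad/s:
pole (1 + j169·0.05) = 1 + j8.45 → |·| ≈ 8.509, ∠ ≈ 83.25°
pole (1 + j169·0.02) = 1 + j3.38 → |·| ≈ 3.5248, ∠ ≈ 73.52°
pole (1 + j169·0.004) = 1 + j0.676 → |·| ≈ 1.2071, ∠ ≈ 34.06°
|G| = 0.0002 · 1 / (8.509 · 3.5248 · 1.2071) ≈ 5.5243e-06
Gain = 20 log₁₀(5.5243e-06) ≈ -105.15 dB
∠G = (0°) − (83.25° + 73.52° + 34.06°) = -190.83° ≡ 169.17° (principal value)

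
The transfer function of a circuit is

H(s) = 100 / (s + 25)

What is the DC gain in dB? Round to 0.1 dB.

12.0 dB

H(0) = 100 / 25 = 4
20 log₁₀(4) ≈ 12.04 dB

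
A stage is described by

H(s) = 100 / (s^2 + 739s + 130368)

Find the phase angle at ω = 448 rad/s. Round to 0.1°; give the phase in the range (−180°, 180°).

Substitute s = j448:
Numerator: 100 = 100 + j0
Denominator: (j448)^2 + 739(j448) + 130368 = -70336 + j331072
|N| = √(100² + 0²) ≈ 100, ∠N ≈ 0.00°
|D| = √(70336² + 331072²) ≈ 3.3846e+05, ∠D ≈ 101.99°
∠H = 0.00° − 101.99° = -101.99°

-102.0°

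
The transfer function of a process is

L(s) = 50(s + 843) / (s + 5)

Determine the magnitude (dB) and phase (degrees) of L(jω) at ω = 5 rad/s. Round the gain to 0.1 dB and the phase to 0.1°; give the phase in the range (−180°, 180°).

At s = jω = j5:
zero (s+843): 843 + j5 → |·| = √(843²+5²) = √710674 ≈ 843.01, ∠ = arctan(5/843) ≈ 0.34°
pole (s+5): 5 + j5 → |·| = √(5²+5²) = √50 ≈ 7.0711, ∠ = arctan(5/5) ≈ 45.00°
|L| = 50 · 843.01 / 7.0711 ≈ 5961
Gain = 20 log₁₀(5961) ≈ 75.51 dB
∠L = 0.34° − 45.00° = -44.66°

75.5 dB, -44.7°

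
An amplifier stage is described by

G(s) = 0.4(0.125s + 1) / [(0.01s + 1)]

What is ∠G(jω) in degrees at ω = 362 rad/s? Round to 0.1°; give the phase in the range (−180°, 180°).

14.2°

At ω = 362 rad/s:
zero (1 + j362·0.125) = 1 + j45.25 → |·| ≈ 45.261, ∠ ≈ 88.73°
pole (1 + j362·0.01) = 1 + j3.62 → |·| ≈ 3.7556, ∠ ≈ 74.56°
∠G = (88.73°) − (74.56°) = 14.17°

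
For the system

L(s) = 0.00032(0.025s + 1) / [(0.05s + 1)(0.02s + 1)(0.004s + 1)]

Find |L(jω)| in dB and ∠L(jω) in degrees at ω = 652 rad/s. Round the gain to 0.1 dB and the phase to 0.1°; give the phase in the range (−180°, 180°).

At ω = 652 rad/s:
zero (1 + j652·0.025) = 1 + j16.3 → |·| ≈ 16.331, ∠ ≈ 86.49°
pole (1 + j652·0.05) = 1 + j32.6 → |·| ≈ 32.615, ∠ ≈ 88.24°
pole (1 + j652·0.02) = 1 + j13.04 → |·| ≈ 13.078, ∠ ≈ 85.61°
pole (1 + j652·0.004) = 1 + j2.608 → |·| ≈ 2.7931, ∠ ≈ 69.02°
|L| = 0.00032 · 16.331 / (32.615 · 13.078 · 2.7931) ≈ 4.3865e-06
Gain = 20 log₁₀(4.3865e-06) ≈ -107.16 dB
∠L = (86.49°) − (88.24° + 85.61° + 69.02°) = -156.38°

-107.2 dB, -156.4°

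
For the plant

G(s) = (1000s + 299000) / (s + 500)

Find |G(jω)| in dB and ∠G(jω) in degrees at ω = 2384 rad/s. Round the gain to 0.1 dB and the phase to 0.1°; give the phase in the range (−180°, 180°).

Substitute s = j2384:
Numerator: 1000(j2384) + 299000 = 299000 + j2384000
Denominator: (j2384) + 500 = 500 + j2384
|N| = √(299000² + 2384000²) ≈ 2.4027e+06, ∠N ≈ 82.85°
|D| = √(500² + 2384²) ≈ 2435.9, ∠D ≈ 78.15°
|G| = 2.4027e+06 / 2435.9 ≈ 986.37
Gain = 20 log₁₀(986.37) ≈ 59.88 dB
∠G = 82.85° − 78.15° = 4.70°

59.9 dB, 4.7°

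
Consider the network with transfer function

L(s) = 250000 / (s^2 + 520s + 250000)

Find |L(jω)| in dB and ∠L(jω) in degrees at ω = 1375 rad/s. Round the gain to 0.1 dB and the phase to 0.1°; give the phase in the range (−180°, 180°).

-17.1 dB, -156.5°

At s = jω = j1375:
quadratic: (j1375)² + 520·j1375 + 250000 = -1640625 + j715000 → |·| ≈ 1.7897e+06, ∠ ≈ 156.45°
|L| = 250000 / 1.7897e+06 ≈ 0.13969
Gain = 20 log₁₀(0.13969) ≈ -17.10 dB
∠L = 0.00° − 156.45° = -156.45°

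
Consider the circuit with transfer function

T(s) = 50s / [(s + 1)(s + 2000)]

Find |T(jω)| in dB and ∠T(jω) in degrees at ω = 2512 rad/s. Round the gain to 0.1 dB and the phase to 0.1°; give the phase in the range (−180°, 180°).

-36.2 dB, -51.5°

At s = jω = j2512:
zero at origin: s = j2512 → |·| = 2512, ∠ = 90.00°
pole (s+1): 1 + j2512 → |·| = √(1²+2512²) = √6310145 ≈ 2512, ∠ = arctan(2512/1) ≈ 89.98°
pole (s+2000): 2000 + j2512 → |·| = √(2000²+2512²) = √10310144 ≈ 3210.9, ∠ = arctan(2512/2000) ≈ 51.47°
|T| = 50 · 2512 / 8.0658e+06 ≈ 0.015572
Gain = 20 log₁₀(0.015572) ≈ -36.15 dB
∠T = 90.00° − 141.45° = -51.45°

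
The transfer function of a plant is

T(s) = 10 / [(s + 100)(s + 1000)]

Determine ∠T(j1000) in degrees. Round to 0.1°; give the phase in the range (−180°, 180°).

-129.3°

At s = jω = j1000:
pole (s+100): 100 + j1000 → |·| = √(100²+1000²) = √1010000 ≈ 1005, ∠ = arctan(1000/100) ≈ 84.29°
pole (s+1000): 1000 + j1000 → |·| = √(1000²+1000²) = √2000000 ≈ 1414.2, ∠ = arctan(1000/1000) ≈ 45.00°
∠T = 0.00° − 129.29° = -129.29°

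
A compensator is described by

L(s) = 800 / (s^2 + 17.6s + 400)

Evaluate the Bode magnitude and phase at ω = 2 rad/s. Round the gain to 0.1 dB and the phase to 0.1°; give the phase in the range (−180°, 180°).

At s = jω = j2:
quadratic: (j2)² + 17.6·j2 + 400 = 396 + j35.2 → |·| ≈ 397.56, ∠ ≈ 5.08°
|L| = 800 / 397.56 ≈ 2.0123
Gain = 20 log₁₀(2.0123) ≈ 6.07 dB
∠L = 0.00° − 5.08° = -5.08°

6.1 dB, -5.1°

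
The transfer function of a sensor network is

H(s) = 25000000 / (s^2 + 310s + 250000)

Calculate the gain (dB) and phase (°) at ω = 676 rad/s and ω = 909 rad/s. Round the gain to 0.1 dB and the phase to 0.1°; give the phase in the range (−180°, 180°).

ω = 676: 38.6 dB, -134.6°; ω = 909: 31.8 dB, -153.9°

At s = jω = j676:
quadratic: (j676)² + 310·j676 + 250000 = -206976 + j209560 → |·| ≈ 2.9454e+05, ∠ ≈ 134.64°
|H| = 25000000 / 2.9454e+05 ≈ 84.878
Gain = 20 log₁₀(84.878) ≈ 38.58 dB
∠H = 0.00° − 134.64° = -134.64°

At s = jω = j909:
quadratic: (j909)² + 310·j909 + 250000 = -576281 + j281790 → |·| ≈ 6.4149e+05, ∠ ≈ 153.94°
|H| = 25000000 / 6.4149e+05 ≈ 38.972
Gain = 20 log₁₀(38.972) ≈ 31.82 dB
∠H = 0.00° − 153.94° = -153.94°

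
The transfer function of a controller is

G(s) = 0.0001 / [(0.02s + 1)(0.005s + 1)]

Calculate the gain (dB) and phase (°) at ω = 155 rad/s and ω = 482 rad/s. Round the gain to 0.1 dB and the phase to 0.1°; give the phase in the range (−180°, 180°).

ω = 155: -92.3 dB, -109.9°; ω = 482: -108.1 dB, -151.5°

At ω = 155 rad/s:
pole (1 + j155·0.02) = 1 + j3.1 → |·| ≈ 3.2573, ∠ ≈ 72.12°
pole (1 + j155·0.005) = 1 + j0.775 → |·| ≈ 1.2652, ∠ ≈ 37.78°
|G| = 0.0001 · 1 / (3.2573 · 1.2652) ≈ 2.4265e-05
Gain = 20 log₁₀(2.4265e-05) ≈ -92.30 dB
∠G = (0°) − (72.12° + 37.78°) = -109.90°

At ω = 482 rad/s:
pole (1 + j482·0.02) = 1 + j9.64 → |·| ≈ 9.6917, ∠ ≈ 84.08°
pole (1 + j482·0.005) = 1 + j2.41 → |·| ≈ 2.6092, ∠ ≈ 67.46°
|G| = 0.0001 · 1 / (9.6917 · 2.6092) ≈ 3.9545e-06
Gain = 20 log₁₀(3.9545e-06) ≈ -108.06 dB
∠G = (0°) − (84.08° + 67.46°) = -151.54°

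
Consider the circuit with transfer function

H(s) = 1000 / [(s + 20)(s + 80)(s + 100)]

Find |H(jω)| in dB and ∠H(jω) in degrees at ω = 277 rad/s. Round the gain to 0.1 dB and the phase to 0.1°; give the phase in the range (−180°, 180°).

At s = jω = j277:
pole (s+20): 20 + j277 → |·| = √(20²+277²) = √77129 ≈ 277.72, ∠ = arctan(277/20) ≈ 85.87°
pole (s+80): 80 + j277 → |·| = √(80²+277²) = √83129 ≈ 288.32, ∠ = arctan(277/80) ≈ 73.89°
pole (s+100): 100 + j277 → |·| = √(100²+277²) = √86729 ≈ 294.5, ∠ = arctan(277/100) ≈ 70.15°
|H| = 1000 / 2.3581e+07 ≈ 4.2407e-05
Gain = 20 log₁₀(4.2407e-05) ≈ -87.45 dB
∠H = 0.00° − 229.91° = -229.91° ≡ 130.09° (principal value)

-87.5 dB, 130.1°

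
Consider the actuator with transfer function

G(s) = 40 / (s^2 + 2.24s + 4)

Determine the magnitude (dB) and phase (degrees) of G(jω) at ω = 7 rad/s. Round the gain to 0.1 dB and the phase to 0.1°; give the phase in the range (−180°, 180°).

At s = jω = j7:
quadratic: (j7)² + 2.24·j7 + 4 = -45 + j15.68 → |·| ≈ 47.654, ∠ ≈ 160.79°
|G| = 40 / 47.654 ≈ 0.83938
Gain = 20 log₁₀(0.83938) ≈ -1.52 dB
∠G = 0.00° − 160.79° = -160.79°

-1.5 dB, -160.8°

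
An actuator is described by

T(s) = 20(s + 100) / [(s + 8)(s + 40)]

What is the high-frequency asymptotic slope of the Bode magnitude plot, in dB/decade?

Each pole contributes −20 dB/decade at high frequency; each zero contributes +20 dB/decade.
Net: 1 zero(s) − 2 pole(s) → -20 dB/decade.

-20 dB/decade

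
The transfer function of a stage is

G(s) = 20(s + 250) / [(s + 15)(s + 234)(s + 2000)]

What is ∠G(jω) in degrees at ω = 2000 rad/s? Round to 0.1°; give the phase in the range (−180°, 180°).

At s = jω = j2000:
zero (s+250): 250 + j2000 → |·| = √(250²+2000²) = √4062500 ≈ 2015.6, ∠ = arctan(2000/250) ≈ 82.87°
pole (s+15): 15 + j2000 → |·| = √(15²+2000²) = √4000225 ≈ 2000.1, ∠ = arctan(2000/15) ≈ 89.57°
pole (s+234): 234 + j2000 → |·| = √(234²+2000²) = √4054756 ≈ 2013.6, ∠ = arctan(2000/234) ≈ 83.33°
pole (s+2000): 2000 + j2000 → |·| = √(2000²+2000²) = √8000000 ≈ 2828.4, ∠ = arctan(2000/2000) ≈ 45.00°
∠G = 82.87° − 217.90° = -135.03°

-135.0°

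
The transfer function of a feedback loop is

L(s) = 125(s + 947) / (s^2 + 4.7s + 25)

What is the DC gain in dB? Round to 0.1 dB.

L(0) = 125·947 / 25 = 4735
20 log₁₀(4735) ≈ 73.51 dB

73.5 dB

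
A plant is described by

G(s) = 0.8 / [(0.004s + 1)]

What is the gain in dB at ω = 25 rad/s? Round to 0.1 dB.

-2.0 dB

At ω = 25 rad/s:
pole (1 + j25·0.004) = 1 + j0.1 → |·| ≈ 1.005, ∠ ≈ 5.71°
|G| = 0.8 · 1 / (1.005) ≈ 0.79602
Gain = 20 log₁₀(0.79602) ≈ -1.98 dB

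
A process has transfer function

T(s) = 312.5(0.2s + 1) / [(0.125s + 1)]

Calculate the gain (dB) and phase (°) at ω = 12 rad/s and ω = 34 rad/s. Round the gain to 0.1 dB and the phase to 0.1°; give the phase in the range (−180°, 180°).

ω = 12: 53.1 dB, 11.1°; ω = 34: 53.8 dB, 4.9°

At ω = 12 rad/s:
zero (1 + j12·0.2) = 1 + j2.4 → |·| ≈ 2.6, ∠ ≈ 67.38°
pole (1 + j12·0.125) = 1 + j1.5 → |·| ≈ 1.8028, ∠ ≈ 56.31°
|T| = 312.5 · 2.6 / (1.8028) ≈ 450.69
Gain = 20 log₁₀(450.69) ≈ 53.08 dB
∠T = (67.38°) − (56.31°) = 11.07°

At ω = 34 rad/s:
zero (1 + j34·0.2) = 1 + j6.8 → |·| ≈ 6.8731, ∠ ≈ 81.63°
pole (1 + j34·0.125) = 1 + j4.25 → |·| ≈ 4.3661, ∠ ≈ 76.76°
|T| = 312.5 · 6.8731 / (4.3661) ≈ 491.94
Gain = 20 log₁₀(491.94) ≈ 53.84 dB
∠T = (81.63°) − (76.76°) = 4.87°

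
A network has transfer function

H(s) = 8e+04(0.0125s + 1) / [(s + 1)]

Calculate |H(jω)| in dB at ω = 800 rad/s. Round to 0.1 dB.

At ω = 800 rad/s:
zero (1 + j800·0.0125) = 1 + j10 → |·| ≈ 10.05, ∠ ≈ 84.29°
pole (1 + j800·1) = 1 + j800 → |·| ≈ 800, ∠ ≈ 89.93°
|H| = 8e+04 · 10.05 / (800) ≈ 1005
Gain = 20 log₁₀(1005) ≈ 60.04 dB

60.0 dB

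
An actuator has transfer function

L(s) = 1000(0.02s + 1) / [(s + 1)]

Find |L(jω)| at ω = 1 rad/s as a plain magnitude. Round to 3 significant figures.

707

At ω = 1 rad/s:
zero (1 + j1·0.02) = 1 + j0.02 → |·| ≈ 1.0002, ∠ ≈ 1.15°
pole (1 + j1·1) = 1 + j1 → |·| ≈ 1.4142, ∠ ≈ 45.00°
|L| = 1000 · 1.0002 / (1.4142) ≈ 707.25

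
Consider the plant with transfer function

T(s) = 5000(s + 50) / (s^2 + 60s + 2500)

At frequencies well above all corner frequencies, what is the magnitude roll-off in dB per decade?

-20 dB/decade

Each pole contributes −20 dB/decade at high frequency; each zero contributes +20 dB/decade.
Net: 1 zero(s) − 2 pole(s) → -20 dB/decade.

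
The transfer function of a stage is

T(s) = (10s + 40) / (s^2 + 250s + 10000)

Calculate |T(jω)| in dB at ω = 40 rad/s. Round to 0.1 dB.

Substitute s = j40:
Numerator: 10(j40) + 40 = 40 + j400
Denominator: (j40)^2 + 250(j40) + 10000 = 8400 + j10000
|N| = √(40² + 400²) ≈ 402, ∠N ≈ 84.29°
|D| = √(8400² + 10000²) ≈ 13060, ∠D ≈ 49.97°
|T| = 402 / 13060 ≈ 0.030781
Gain = 20 log₁₀(0.030781) ≈ -30.23 dB

-30.2 dB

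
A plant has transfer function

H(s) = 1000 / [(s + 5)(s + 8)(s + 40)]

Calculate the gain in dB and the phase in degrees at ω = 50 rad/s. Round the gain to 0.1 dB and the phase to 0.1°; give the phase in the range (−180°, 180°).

At s = jω = j50:
pole (s+5): 5 + j50 → |·| = √(5²+50²) = √2525 ≈ 50.249, ∠ = arctan(50/5) ≈ 84.29°
pole (s+8): 8 + j50 → |·| = √(8²+50²) = √2564 ≈ 50.636, ∠ = arctan(50/8) ≈ 80.91°
pole (s+40): 40 + j50 → |·| = √(40²+50²) = √4100 ≈ 64.031, ∠ = arctan(50/40) ≈ 51.34°
|H| = 1000 / 1.6292e+05 ≈ 0.006138
Gain = 20 log₁₀(0.006138) ≈ -44.24 dB
∠H = 0.00° − 216.54° = -216.54° ≡ 143.46° (principal value)

-44.2 dB, 143.5°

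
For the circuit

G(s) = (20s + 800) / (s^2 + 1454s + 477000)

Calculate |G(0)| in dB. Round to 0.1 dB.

-55.5 dB

G(0) = 800 / 477000 ≈ 0.0016771
20 log₁₀(0.0016771) ≈ -55.51 dB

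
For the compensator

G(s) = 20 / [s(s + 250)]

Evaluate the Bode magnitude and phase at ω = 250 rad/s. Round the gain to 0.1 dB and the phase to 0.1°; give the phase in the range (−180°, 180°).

-72.9 dB, -135.0°

At s = jω = j250:
pole (s+250): 250 + j250 → |·| = √(250²+250²) = √125000 ≈ 353.55, ∠ = arctan(250/250) ≈ 45.00°
pole at origin: |s| = 250, ∠ = 90.00° (in denominator)
|G| = 20 / 88388 ≈ 0.00022628
Gain = 20 log₁₀(0.00022628) ≈ -72.91 dB
∠G = 0.00° − 135.00° = -135.00°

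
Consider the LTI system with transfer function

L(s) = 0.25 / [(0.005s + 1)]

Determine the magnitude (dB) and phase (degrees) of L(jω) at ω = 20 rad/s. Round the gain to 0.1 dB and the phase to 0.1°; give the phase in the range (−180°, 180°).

At ω = 20 rad/s:
pole (1 + j20·0.005) = 1 + j0.1 → |·| ≈ 1.005, ∠ ≈ 5.71°
|L| = 0.25 · 1 / (1.005) ≈ 0.24876
Gain = 20 log₁₀(0.24876) ≈ -12.08 dB
∠L = (0°) − (5.71°) = -5.71°

-12.1 dB, -5.7°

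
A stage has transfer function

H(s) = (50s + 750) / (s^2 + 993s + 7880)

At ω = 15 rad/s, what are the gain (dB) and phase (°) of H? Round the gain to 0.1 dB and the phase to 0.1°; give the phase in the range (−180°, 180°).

-24.0 dB, -17.8°

Substitute s = j15:
Numerator: 50(j15) + 750 = 750 + j750
Denominator: (j15)^2 + 993(j15) + 7880 = 7655 + j14895
|N| = √(750² + 750²) ≈ 1060.7, ∠N ≈ 45.00°
|D| = √(7655² + 14895²) ≈ 16747, ∠D ≈ 62.80°
|H| = 1060.7 / 16747 ≈ 0.063337
Gain = 20 log₁₀(0.063337) ≈ -23.97 dB
∠H = 45.00° − 62.80° = -17.80°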